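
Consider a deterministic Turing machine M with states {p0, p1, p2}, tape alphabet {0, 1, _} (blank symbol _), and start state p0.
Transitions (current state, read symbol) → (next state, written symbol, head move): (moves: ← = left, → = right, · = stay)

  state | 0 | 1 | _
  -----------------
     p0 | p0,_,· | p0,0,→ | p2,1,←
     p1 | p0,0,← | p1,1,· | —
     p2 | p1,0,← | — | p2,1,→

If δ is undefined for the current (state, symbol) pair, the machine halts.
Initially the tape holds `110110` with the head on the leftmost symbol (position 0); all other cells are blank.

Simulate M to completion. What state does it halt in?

p0 | __[1]10110   read 1 → write 0, move →, go to p0
p0 | __0[1]0110   read 1 → write 0, move →, go to p0
p0 | __00[0]110   read 0 → write _, move ·, go to p0
p0 | __00[_]110   read _ → write 1, move ←, go to p2
p2 | __0[0]1110   read 0 → write 0, move ←, go to p1
p1 | __[0]01110   read 0 → write 0, move ←, go to p0
p0 | _[_]001110   read _ → write 1, move ←, go to p2
p2 | [_]1001110   read _ → write 1, move →, go to p2
p2 | 1[1]001110
No transition is defined for (p2, 1); M halts in state p2.

p2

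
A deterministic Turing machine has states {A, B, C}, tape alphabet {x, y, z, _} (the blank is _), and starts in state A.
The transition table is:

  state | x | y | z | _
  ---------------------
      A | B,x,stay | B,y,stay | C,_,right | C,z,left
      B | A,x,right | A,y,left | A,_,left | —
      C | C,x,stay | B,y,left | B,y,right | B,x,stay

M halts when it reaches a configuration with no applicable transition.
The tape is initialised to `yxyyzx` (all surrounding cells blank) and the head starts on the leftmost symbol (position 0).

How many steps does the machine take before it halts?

7

state=A head=0 tape=__[y]xyyzx   (A,y)→(B,y,stay)
state=B head=0 tape=__[y]xyyzx   (B,y)→(A,y,left)
state=A head=-1 tape=_[_]yxyyzx   (A,_)→(C,z,left)
state=C head=-2 tape=[_]zyxyyzx   (C,_)→(B,x,stay)
state=B head=-2 tape=[x]zyxyyzx   (B,x)→(A,x,right)
state=A head=-1 tape=x[z]yxyyzx   (A,z)→(C,_,right)
state=C head=0 tape=x_[y]xyyzx   (C,y)→(B,y,left)
state=B head=-1 tape=x[_]yxyyzx
M halts after 7 transitions.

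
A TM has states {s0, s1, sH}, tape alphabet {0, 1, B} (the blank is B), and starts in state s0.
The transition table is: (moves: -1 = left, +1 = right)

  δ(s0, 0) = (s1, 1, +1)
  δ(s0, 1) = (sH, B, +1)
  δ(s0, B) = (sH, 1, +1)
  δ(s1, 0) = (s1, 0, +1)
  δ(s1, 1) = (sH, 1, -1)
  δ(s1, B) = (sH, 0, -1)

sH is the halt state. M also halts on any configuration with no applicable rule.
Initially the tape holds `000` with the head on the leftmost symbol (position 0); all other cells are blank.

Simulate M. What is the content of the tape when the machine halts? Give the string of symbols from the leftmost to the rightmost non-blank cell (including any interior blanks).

1000

s0 | [0]00B   read 0 → write 1, move +1, go to s1
s1 | 1[0]0B   read 0 → write 0, move +1, go to s1
s1 | 10[0]B   read 0 → write 0, move +1, go to s1
s1 | 100[B]   read B → write 0, move -1, go to sH
sH | 10[0]0
The non-blank tape span at halt is 1000.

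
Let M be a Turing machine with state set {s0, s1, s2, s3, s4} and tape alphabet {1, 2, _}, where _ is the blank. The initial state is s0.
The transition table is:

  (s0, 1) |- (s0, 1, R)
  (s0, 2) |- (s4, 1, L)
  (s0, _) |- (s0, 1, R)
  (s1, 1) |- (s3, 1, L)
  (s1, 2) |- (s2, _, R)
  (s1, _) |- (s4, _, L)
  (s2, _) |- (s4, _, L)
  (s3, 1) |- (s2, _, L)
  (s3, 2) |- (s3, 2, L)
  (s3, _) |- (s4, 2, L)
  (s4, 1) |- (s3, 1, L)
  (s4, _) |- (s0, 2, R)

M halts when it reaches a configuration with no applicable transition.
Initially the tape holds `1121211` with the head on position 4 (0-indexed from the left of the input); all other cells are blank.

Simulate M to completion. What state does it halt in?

s0 | 1121[2]11   read 2 → write 1, move L, go to s4
s4 | 112[1]111   read 1 → write 1, move L, go to s3
s3 | 11[2]1111   read 2 → write 2, move L, go to s3
s3 | 1[1]21111   read 1 → write _, move L, go to s2
s2 | [1]_21111
No transition is defined for (s2, 1); M halts in state s2.

s2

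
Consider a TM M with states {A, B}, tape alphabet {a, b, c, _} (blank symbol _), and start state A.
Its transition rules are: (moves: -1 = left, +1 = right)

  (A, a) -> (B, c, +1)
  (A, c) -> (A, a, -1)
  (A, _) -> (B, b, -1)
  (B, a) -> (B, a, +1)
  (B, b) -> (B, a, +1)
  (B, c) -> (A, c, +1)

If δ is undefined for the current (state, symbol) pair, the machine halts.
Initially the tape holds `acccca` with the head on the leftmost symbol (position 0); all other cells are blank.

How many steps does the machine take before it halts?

6

state=A head=0 tape=__[a]cccca   (A,a)→(B,c,+1)
state=B head=1 tape=__c[c]ccca   (B,c)→(A,c,+1)
state=A head=2 tape=__cc[c]cca   (A,c)→(A,a,-1)
state=A head=1 tape=__c[c]acca   (A,c)→(A,a,-1)
state=A head=0 tape=__[c]aacca   (A,c)→(A,a,-1)
state=A head=-1 tape=_[_]aaacca   (A,_)→(B,b,-1)
state=B head=-2 tape=[_]baaacca
M halts after 6 transitions.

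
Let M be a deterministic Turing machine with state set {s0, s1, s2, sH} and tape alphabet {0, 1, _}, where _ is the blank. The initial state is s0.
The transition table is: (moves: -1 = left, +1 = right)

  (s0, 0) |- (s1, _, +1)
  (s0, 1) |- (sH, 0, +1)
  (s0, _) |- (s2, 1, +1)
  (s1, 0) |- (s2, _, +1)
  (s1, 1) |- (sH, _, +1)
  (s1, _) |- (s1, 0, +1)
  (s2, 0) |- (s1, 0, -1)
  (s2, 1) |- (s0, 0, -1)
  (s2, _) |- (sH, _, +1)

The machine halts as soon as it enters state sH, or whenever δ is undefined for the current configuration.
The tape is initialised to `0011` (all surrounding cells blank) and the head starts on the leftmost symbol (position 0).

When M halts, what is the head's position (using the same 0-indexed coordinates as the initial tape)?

s0 | [0]011   read 0 → write _, move +1, go to s1
s1 | _[0]11   read 0 → write _, move +1, go to s2
s2 | __[1]1   read 1 → write 0, move -1, go to s0
s0 | _[_]01   read _ → write 1, move +1, go to s2
s2 | _1[0]1   read 0 → write 0, move -1, go to s1
s1 | _[1]01   read 1 → write _, move +1, go to sH
sH | __[0]1
At halt the head is at cell 2.

2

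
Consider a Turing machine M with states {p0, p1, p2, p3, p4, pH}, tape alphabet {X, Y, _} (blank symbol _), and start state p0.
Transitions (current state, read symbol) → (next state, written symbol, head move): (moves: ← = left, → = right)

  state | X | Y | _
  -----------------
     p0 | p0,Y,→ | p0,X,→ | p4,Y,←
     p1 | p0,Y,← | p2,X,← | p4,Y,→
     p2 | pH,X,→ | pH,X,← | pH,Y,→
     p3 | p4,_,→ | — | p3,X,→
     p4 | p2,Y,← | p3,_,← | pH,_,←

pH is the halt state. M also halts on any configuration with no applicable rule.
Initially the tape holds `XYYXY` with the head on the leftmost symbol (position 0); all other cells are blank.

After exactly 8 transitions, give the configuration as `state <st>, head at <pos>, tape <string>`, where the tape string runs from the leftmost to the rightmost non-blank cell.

state pH, head at 2, tape YXXXYY

state=p0 head=0 tape=[X]YYXY_   (p0,X)→(p0,Y,→)
state=p0 head=1 tape=Y[Y]YXY_   (p0,Y)→(p0,X,→)
state=p0 head=2 tape=YX[Y]XY_   (p0,Y)→(p0,X,→)
state=p0 head=3 tape=YXX[X]Y_   (p0,X)→(p0,Y,→)
state=p0 head=4 tape=YXXY[Y]_   (p0,Y)→(p0,X,→)
state=p0 head=5 tape=YXXYX[_]   (p0,_)→(p4,Y,←)
state=p4 head=4 tape=YXXY[X]Y   (p4,X)→(p2,Y,←)
state=p2 head=3 tape=YXX[Y]YY   (p2,Y)→(pH,X,←)
state=pH head=2 tape=YX[X]XYY
After 8 steps: state pH, head at 2, tape YXXXYY.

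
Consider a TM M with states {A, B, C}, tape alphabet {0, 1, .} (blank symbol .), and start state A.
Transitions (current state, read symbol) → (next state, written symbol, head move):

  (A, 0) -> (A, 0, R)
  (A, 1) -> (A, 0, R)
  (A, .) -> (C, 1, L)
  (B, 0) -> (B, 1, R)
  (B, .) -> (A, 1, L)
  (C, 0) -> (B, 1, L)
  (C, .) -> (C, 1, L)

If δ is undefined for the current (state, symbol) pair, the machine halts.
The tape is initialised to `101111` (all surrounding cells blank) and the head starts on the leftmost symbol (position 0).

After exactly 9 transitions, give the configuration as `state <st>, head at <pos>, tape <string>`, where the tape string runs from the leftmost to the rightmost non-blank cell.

state B, head at 5, tape 0000111

state=A head=0 tape=[1]01111.   (A,1)→(A,0,R)
state=A head=1 tape=0[0]1111.   (A,0)→(A,0,R)
state=A head=2 tape=00[1]111.   (A,1)→(A,0,R)
state=A head=3 tape=000[1]11.   (A,1)→(A,0,R)
state=A head=4 tape=0000[1]1.   (A,1)→(A,0,R)
state=A head=5 tape=00000[1].   (A,1)→(A,0,R)
state=A head=6 tape=000000[.]   (A,.)→(C,1,L)
state=C head=5 tape=00000[0]1   (C,0)→(B,1,L)
state=B head=4 tape=0000[0]11   (B,0)→(B,1,R)
state=B head=5 tape=00001[1]1
After 9 steps: state B, head at 5, tape 0000111.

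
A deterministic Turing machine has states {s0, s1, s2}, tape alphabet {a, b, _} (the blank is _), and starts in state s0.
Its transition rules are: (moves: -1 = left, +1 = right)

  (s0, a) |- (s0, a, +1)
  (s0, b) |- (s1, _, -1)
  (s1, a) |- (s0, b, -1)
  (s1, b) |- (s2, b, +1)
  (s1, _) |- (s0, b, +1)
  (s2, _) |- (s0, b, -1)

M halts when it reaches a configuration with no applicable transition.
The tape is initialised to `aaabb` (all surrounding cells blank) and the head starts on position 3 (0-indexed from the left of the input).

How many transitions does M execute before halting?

state=s0 head=3 tape=_aaa[b]b   (s0,b)→(s1,_,-1)
state=s1 head=2 tape=_aa[a]_b   (s1,a)→(s0,b,-1)
state=s0 head=1 tape=_a[a]b_b   (s0,a)→(s0,a,+1)
state=s0 head=2 tape=_aa[b]_b   (s0,b)→(s1,_,-1)
state=s1 head=1 tape=_a[a]__b   (s1,a)→(s0,b,-1)
state=s0 head=0 tape=_[a]b__b   (s0,a)→(s0,a,+1)
state=s0 head=1 tape=_a[b]__b   (s0,b)→(s1,_,-1)
state=s1 head=0 tape=_[a]___b   (s1,a)→(s0,b,-1)
state=s0 head=-1 tape=[_]b___b
M halts after 8 transitions.

8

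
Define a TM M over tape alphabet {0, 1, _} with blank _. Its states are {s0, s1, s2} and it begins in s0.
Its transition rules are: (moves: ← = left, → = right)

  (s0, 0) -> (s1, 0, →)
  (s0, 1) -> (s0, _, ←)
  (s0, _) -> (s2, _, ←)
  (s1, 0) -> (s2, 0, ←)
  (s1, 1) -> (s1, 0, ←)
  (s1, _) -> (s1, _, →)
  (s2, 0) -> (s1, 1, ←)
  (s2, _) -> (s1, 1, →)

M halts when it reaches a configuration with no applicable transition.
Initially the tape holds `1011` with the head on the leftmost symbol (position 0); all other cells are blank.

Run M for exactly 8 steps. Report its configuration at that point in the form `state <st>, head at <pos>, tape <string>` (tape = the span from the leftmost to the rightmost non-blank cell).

state s2, head at 0, tape 1_1011

s0 | __[1]011   read 1 → write _, move ←, go to s0
s0 | _[_]_011   read _ → write _, move ←, go to s2
s2 | [_]__011   read _ → write 1, move →, go to s1
s1 | 1[_]_011   read _ → write _, move →, go to s1
s1 | 1_[_]011   read _ → write _, move →, go to s1
s1 | 1__[0]11   read 0 → write 0, move ←, go to s2
s2 | 1_[_]011   read _ → write 1, move →, go to s1
s1 | 1_1[0]11   read 0 → write 0, move ←, go to s2
s2 | 1_[1]011
After 8 steps: state s2, head at 0, tape 1_1011.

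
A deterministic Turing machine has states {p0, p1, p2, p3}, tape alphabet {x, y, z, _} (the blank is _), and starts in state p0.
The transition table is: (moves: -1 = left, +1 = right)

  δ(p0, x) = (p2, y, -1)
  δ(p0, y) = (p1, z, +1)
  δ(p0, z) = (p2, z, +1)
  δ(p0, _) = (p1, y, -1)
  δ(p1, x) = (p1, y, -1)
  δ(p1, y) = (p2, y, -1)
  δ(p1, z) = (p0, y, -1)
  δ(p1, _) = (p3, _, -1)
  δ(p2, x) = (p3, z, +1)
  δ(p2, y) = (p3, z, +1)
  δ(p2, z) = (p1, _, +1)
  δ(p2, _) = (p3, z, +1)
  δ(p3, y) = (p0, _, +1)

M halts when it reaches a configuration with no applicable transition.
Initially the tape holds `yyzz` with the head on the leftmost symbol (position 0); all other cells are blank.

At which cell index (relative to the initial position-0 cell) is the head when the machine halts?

p0 | [y]yzz_   read y → write z, move +1, go to p1
p1 | z[y]zz_   read y → write y, move -1, go to p2
p2 | [z]yzz_   read z → write _, move +1, go to p1
p1 | _[y]zz_   read y → write y, move -1, go to p2
p2 | [_]yzz_   read _ → write z, move +1, go to p3
p3 | z[y]zz_   read y → write _, move +1, go to p0
p0 | z_[z]z_   read z → write z, move +1, go to p2
p2 | z_z[z]_   read z → write _, move +1, go to p1
p1 | z_z_[_]   read _ → write _, move -1, go to p3
p3 | z_z[_]_
At halt the head is at cell 3.

3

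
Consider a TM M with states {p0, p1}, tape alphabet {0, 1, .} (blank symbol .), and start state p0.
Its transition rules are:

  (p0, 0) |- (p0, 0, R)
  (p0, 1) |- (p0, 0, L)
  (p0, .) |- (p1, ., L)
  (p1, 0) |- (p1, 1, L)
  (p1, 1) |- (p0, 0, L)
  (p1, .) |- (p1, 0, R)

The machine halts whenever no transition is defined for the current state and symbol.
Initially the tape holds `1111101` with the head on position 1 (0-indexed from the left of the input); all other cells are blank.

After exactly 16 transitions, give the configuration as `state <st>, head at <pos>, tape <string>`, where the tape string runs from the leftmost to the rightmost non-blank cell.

state p0, head at -1, tape 0000011101

state=p0 head=1 tape=...1[1]11101   (p0,1)→(p0,0,L)
state=p0 head=0 tape=...[1]011101   (p0,1)→(p0,0,L)
state=p0 head=-1 tape=..[.]0011101   (p0,.)→(p1,.,L)
state=p1 head=-2 tape=.[.].0011101   (p1,.)→(p1,0,R)
state=p1 head=-1 tape=.0[.]0011101   (p1,.)→(p1,0,R)
state=p1 head=0 tape=.00[0]011101   (p1,0)→(p1,1,L)
state=p1 head=-1 tape=.0[0]1011101   (p1,0)→(p1,1,L)
state=p1 head=-2 tape=.[0]11011101   (p1,0)→(p1,1,L)
state=p1 head=-3 tape=[.]111011101   (p1,.)→(p1,0,R)
state=p1 head=-2 tape=0[1]11011101   (p1,1)→(p0,0,L)
state=p0 head=-3 tape=[0]011011101   (p0,0)→(p0,0,R)
state=p0 head=-2 tape=0[0]11011101   (p0,0)→(p0,0,R)
state=p0 head=-1 tape=00[1]1011101   (p0,1)→(p0,0,L)
state=p0 head=-2 tape=0[0]01011101   (p0,0)→(p0,0,R)
state=p0 head=-1 tape=00[0]1011101   (p0,0)→(p0,0,R)
state=p0 head=0 tape=000[1]011101   (p0,1)→(p0,0,L)
state=p0 head=-1 tape=00[0]0011101
After 16 steps: state p0, head at -1, tape 0000011101.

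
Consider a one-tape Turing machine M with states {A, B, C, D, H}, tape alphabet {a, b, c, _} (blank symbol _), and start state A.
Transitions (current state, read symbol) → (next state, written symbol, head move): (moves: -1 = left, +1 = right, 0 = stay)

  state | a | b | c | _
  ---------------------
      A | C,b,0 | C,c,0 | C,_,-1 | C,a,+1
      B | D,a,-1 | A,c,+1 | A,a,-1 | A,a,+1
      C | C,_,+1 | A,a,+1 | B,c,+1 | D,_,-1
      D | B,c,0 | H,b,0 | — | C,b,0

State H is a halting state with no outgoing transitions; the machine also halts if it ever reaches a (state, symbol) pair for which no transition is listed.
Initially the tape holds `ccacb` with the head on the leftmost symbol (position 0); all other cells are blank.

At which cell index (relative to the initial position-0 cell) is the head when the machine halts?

1

A | __[c]cacb   read c → write _, move -1, go to C
C | _[_]_cacb   read _ → write _, move -1, go to D
D | [_]__cacb   read _ → write b, move 0, go to C
C | [b]__cacb   read b → write a, move +1, go to A
A | a[_]_cacb   read _ → write a, move +1, go to C
C | aa[_]cacb   read _ → write _, move -1, go to D
D | a[a]_cacb   read a → write c, move 0, go to B
B | a[c]_cacb   read c → write a, move -1, go to A
A | [a]a_cacb   read a → write b, move 0, go to C
C | [b]a_cacb   read b → write a, move +1, go to A
A | a[a]_cacb   read a → write b, move 0, go to C
C | a[b]_cacb   read b → write a, move +1, go to A
A | aa[_]cacb   read _ → write a, move +1, go to C
C | aaa[c]acb   read c → write c, move +1, go to B
B | aaac[a]cb   read a → write a, move -1, go to D
D | aaa[c]acb
At halt the head is at cell 1.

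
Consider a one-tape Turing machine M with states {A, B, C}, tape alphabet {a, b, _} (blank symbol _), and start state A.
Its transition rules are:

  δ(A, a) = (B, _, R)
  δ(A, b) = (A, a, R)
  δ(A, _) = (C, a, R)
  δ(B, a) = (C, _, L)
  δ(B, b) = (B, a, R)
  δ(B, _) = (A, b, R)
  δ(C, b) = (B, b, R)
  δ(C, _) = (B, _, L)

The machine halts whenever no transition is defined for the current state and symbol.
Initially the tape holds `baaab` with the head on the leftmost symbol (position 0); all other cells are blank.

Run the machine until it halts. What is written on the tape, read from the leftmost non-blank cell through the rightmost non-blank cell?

state=A head=0 tape=__[b]aaab   (A,b)→(A,a,R)
state=A head=1 tape=__a[a]aab   (A,a)→(B,_,R)
state=B head=2 tape=__a_[a]ab   (B,a)→(C,_,L)
state=C head=1 tape=__a[_]_ab   (C,_)→(B,_,L)
state=B head=0 tape=__[a]__ab   (B,a)→(C,_,L)
state=C head=-1 tape=_[_]___ab   (C,_)→(B,_,L)
state=B head=-2 tape=[_]____ab   (B,_)→(A,b,R)
state=A head=-1 tape=b[_]___ab   (A,_)→(C,a,R)
state=C head=0 tape=ba[_]__ab   (C,_)→(B,_,L)
state=B head=-1 tape=b[a]___ab   (B,a)→(C,_,L)
state=C head=-2 tape=[b]____ab   (C,b)→(B,b,R)
state=B head=-1 tape=b[_]___ab   (B,_)→(A,b,R)
state=A head=0 tape=bb[_]__ab   (A,_)→(C,a,R)
state=C head=1 tape=bba[_]_ab   (C,_)→(B,_,L)
state=B head=0 tape=bb[a]__ab   (B,a)→(C,_,L)
state=C head=-1 tape=b[b]___ab   (C,b)→(B,b,R)
state=B head=0 tape=bb[_]__ab   (B,_)→(A,b,R)
state=A head=1 tape=bbb[_]_ab   (A,_)→(C,a,R)
state=C head=2 tape=bbba[_]ab   (C,_)→(B,_,L)
state=B head=1 tape=bbb[a]_ab   (B,a)→(C,_,L)
state=C head=0 tape=bb[b]__ab   (C,b)→(B,b,R)
state=B head=1 tape=bbb[_]_ab   (B,_)→(A,b,R)
state=A head=2 tape=bbbb[_]ab   (A,_)→(C,a,R)
state=C head=3 tape=bbbba[a]b
The non-blank tape span at halt is bbbbaab.

bbbbaab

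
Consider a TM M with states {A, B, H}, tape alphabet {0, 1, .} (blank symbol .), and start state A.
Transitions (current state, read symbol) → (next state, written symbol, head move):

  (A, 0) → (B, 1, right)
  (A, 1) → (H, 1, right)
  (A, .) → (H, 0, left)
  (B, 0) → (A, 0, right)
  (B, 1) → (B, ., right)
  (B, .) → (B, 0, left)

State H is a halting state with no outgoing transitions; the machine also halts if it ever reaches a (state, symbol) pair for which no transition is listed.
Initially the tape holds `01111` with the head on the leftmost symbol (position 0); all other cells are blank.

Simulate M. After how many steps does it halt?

17

state=A head=0 tape=[0]1111..   (A,0)→(B,1,right)
state=B head=1 tape=1[1]111..   (B,1)→(B,.,right)
state=B head=2 tape=1.[1]11..   (B,1)→(B,.,right)
state=B head=3 tape=1..[1]1..   (B,1)→(B,.,right)
state=B head=4 tape=1...[1]..   (B,1)→(B,.,right)
state=B head=5 tape=1....[.].   (B,.)→(B,0,left)
state=B head=4 tape=1...[.]0.   (B,.)→(B,0,left)
state=B head=3 tape=1..[.]00.   (B,.)→(B,0,left)
state=B head=2 tape=1.[.]000.   (B,.)→(B,0,left)
state=B head=1 tape=1[.]0000.   (B,.)→(B,0,left)
state=B head=0 tape=[1]00000.   (B,1)→(B,.,right)
state=B head=1 tape=.[0]0000.   (B,0)→(A,0,right)
state=A head=2 tape=.0[0]000.   (A,0)→(B,1,right)
state=B head=3 tape=.01[0]00.   (B,0)→(A,0,right)
state=A head=4 tape=.010[0]0.   (A,0)→(B,1,right)
state=B head=5 tape=.0101[0].   (B,0)→(A,0,right)
state=A head=6 tape=.01010[.]   (A,.)→(H,0,left)
state=H head=5 tape=.0101[0]0
M halts after 17 transitions.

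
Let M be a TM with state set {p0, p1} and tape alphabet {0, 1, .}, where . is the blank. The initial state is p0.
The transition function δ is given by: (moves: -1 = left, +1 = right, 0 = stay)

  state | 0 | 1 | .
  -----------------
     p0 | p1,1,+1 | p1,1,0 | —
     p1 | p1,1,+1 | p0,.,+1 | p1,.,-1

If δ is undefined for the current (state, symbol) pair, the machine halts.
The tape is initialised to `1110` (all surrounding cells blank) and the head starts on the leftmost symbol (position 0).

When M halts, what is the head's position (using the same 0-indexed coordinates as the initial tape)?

p0 | [1]110.   read 1 → write 1, move 0, go to p1
p1 | [1]110.   read 1 → write ., move +1, go to p0
p0 | .[1]10.   read 1 → write 1, move 0, go to p1
p1 | .[1]10.   read 1 → write ., move +1, go to p0
p0 | ..[1]0.   read 1 → write 1, move 0, go to p1
p1 | ..[1]0.   read 1 → write ., move +1, go to p0
p0 | ...[0].   read 0 → write 1, move +1, go to p1
p1 | ...1[.]   read . → write ., move -1, go to p1
p1 | ...[1].   read 1 → write ., move +1, go to p0
p0 | ....[.]
At halt the head is at cell 4.

4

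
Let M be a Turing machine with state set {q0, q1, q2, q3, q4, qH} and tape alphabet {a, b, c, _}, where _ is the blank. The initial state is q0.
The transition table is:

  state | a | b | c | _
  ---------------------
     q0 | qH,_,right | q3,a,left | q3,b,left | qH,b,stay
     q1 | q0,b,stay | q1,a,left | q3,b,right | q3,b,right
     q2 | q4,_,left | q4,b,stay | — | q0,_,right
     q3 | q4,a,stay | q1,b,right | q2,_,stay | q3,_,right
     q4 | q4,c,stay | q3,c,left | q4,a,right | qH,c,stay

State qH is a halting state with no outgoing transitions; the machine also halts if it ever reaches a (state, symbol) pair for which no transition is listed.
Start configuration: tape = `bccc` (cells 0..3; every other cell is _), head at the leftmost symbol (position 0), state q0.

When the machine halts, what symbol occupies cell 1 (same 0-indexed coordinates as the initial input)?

q0 | _[b]ccc_   read b → write a, move left, go to q3
q3 | [_]accc_   read _ → write _, move right, go to q3
q3 | _[a]ccc_   read a → write a, move stay, go to q4
q4 | _[a]ccc_   read a → write c, move stay, go to q4
q4 | _[c]ccc_   read c → write a, move right, go to q4
q4 | _a[c]cc_   read c → write a, move right, go to q4
q4 | _aa[c]c_   read c → write a, move right, go to q4
q4 | _aaa[c]_   read c → write a, move right, go to q4
q4 | _aaaa[_]   read _ → write c, move stay, go to qH
qH | _aaaa[c]
Cell 1 holds a when M halts.

a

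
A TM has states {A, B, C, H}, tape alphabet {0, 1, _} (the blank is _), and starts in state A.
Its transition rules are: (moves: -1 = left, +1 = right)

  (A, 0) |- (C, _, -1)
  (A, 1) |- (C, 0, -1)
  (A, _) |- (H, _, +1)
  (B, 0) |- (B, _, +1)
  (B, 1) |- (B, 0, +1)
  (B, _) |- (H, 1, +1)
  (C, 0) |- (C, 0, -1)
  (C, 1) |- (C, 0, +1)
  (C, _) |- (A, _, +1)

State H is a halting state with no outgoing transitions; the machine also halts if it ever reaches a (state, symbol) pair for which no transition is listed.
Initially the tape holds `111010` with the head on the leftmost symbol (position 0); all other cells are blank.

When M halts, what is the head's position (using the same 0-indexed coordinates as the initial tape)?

1

state=A head=0 tape=_[1]11010   (A,1)→(C,0,-1)
state=C head=-1 tape=[_]011010   (C,_)→(A,_,+1)
state=A head=0 tape=_[0]11010   (A,0)→(C,_,-1)
state=C head=-1 tape=[_]_11010   (C,_)→(A,_,+1)
state=A head=0 tape=_[_]11010   (A,_)→(H,_,+1)
state=H head=1 tape=__[1]1010
At halt the head is at cell 1.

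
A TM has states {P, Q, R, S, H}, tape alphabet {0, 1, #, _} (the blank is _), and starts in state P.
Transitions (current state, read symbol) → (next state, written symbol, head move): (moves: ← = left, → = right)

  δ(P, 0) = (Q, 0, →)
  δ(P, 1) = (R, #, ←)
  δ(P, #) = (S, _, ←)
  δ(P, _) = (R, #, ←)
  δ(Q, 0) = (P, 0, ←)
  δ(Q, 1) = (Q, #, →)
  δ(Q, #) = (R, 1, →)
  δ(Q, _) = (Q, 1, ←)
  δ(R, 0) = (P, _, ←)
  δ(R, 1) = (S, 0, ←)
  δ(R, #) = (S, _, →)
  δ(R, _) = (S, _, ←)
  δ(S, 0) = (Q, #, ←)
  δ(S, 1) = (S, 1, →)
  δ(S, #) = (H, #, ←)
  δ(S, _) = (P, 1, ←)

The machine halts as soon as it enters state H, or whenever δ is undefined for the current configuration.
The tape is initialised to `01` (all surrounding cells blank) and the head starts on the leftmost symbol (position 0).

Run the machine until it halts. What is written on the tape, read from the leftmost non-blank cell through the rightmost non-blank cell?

P | [0]1__   read 0 → write 0, move →, go to Q
Q | 0[1]__   read 1 → write #, move →, go to Q
Q | 0#[_]_   read _ → write 1, move ←, go to Q
Q | 0[#]1_   read # → write 1, move →, go to R
R | 01[1]_   read 1 → write 0, move ←, go to S
S | 0[1]0_   read 1 → write 1, move →, go to S
S | 01[0]_   read 0 → write #, move ←, go to Q
Q | 0[1]#_   read 1 → write #, move →, go to Q
Q | 0#[#]_   read # → write 1, move →, go to R
R | 0#1[_]   read _ → write _, move ←, go to S
S | 0#[1]_   read 1 → write 1, move →, go to S
S | 0#1[_]   read _ → write 1, move ←, go to P
P | 0#[1]1   read 1 → write #, move ←, go to R
R | 0[#]#1   read # → write _, move →, go to S
S | 0_[#]1   read # → write #, move ←, go to H
H | 0[_]#1
The non-blank tape span at halt is 0_#1.

0_#1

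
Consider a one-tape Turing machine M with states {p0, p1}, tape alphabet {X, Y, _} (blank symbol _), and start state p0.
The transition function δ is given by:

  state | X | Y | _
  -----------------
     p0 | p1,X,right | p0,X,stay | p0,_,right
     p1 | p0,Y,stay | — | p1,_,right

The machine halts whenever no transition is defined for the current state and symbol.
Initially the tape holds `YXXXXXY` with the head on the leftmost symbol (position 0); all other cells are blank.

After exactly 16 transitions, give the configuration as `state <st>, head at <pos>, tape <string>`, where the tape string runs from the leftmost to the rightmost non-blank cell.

state p0, head at 5, tape XXXXXXY

p0 | [Y]XXXXXY   read Y → write X, move stay, go to p0
p0 | [X]XXXXXY   read X → write X, move right, go to p1
p1 | X[X]XXXXY   read X → write Y, move stay, go to p0
p0 | X[Y]XXXXY   read Y → write X, move stay, go to p0
p0 | X[X]XXXXY   read X → write X, move right, go to p1
p1 | XX[X]XXXY   read X → write Y, move stay, go to p0
p0 | XX[Y]XXXY   read Y → write X, move stay, go to p0
p0 | XX[X]XXXY   read X → write X, move right, go to p1
p1 | XXX[X]XXY   read X → write Y, move stay, go to p0
p0 | XXX[Y]XXY   read Y → write X, move stay, go to p0
p0 | XXX[X]XXY   read X → write X, move right, go to p1
p1 | XXXX[X]XY   read X → write Y, move stay, go to p0
p0 | XXXX[Y]XY   read Y → write X, move stay, go to p0
p0 | XXXX[X]XY   read X → write X, move right, go to p1
p1 | XXXXX[X]Y   read X → write Y, move stay, go to p0
p0 | XXXXX[Y]Y   read Y → write X, move stay, go to p0
p0 | XXXXX[X]Y
After 16 steps: state p0, head at 5, tape XXXXXXY.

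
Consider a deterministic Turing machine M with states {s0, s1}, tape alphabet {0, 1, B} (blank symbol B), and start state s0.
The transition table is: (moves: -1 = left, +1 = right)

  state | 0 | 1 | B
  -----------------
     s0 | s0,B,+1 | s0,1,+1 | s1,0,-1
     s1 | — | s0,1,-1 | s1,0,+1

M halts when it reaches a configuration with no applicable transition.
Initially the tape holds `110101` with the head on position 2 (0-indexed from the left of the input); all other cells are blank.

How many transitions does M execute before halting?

state=s0 head=2 tape=11[0]101BB   (s0,0)→(s0,B,+1)
state=s0 head=3 tape=11B[1]01BB   (s0,1)→(s0,1,+1)
state=s0 head=4 tape=11B1[0]1BB   (s0,0)→(s0,B,+1)
state=s0 head=5 tape=11B1B[1]BB   (s0,1)→(s0,1,+1)
state=s0 head=6 tape=11B1B1[B]B   (s0,B)→(s1,0,-1)
state=s1 head=5 tape=11B1B[1]0B   (s1,1)→(s0,1,-1)
state=s0 head=4 tape=11B1[B]10B   (s0,B)→(s1,0,-1)
state=s1 head=3 tape=11B[1]010B   (s1,1)→(s0,1,-1)
state=s0 head=2 tape=11[B]1010B   (s0,B)→(s1,0,-1)
state=s1 head=1 tape=1[1]01010B   (s1,1)→(s0,1,-1)
state=s0 head=0 tape=[1]101010B   (s0,1)→(s0,1,+1)
state=s0 head=1 tape=1[1]01010B   (s0,1)→(s0,1,+1)
state=s0 head=2 tape=11[0]1010B   (s0,0)→(s0,B,+1)
state=s0 head=3 tape=11B[1]010B   (s0,1)→(s0,1,+1)
state=s0 head=4 tape=11B1[0]10B   (s0,0)→(s0,B,+1)
state=s0 head=5 tape=11B1B[1]0B   (s0,1)→(s0,1,+1)
state=s0 head=6 tape=11B1B1[0]B   (s0,0)→(s0,B,+1)
state=s0 head=7 tape=11B1B1B[B]   (s0,B)→(s1,0,-1)
state=s1 head=6 tape=11B1B1[B]0   (s1,B)→(s1,0,+1)
state=s1 head=7 tape=11B1B10[0]
M halts after 19 transitions.

19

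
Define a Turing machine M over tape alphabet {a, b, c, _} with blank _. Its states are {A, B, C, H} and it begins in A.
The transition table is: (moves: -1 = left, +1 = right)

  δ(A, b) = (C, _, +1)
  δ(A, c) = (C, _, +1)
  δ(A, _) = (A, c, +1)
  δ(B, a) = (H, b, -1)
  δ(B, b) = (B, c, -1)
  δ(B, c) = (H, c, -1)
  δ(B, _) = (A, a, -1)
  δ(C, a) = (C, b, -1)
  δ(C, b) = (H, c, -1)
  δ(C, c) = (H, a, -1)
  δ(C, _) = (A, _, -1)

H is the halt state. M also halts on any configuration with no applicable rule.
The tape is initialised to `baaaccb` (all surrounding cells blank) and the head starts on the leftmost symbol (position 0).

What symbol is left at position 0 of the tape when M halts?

A | _[b]aaaccb   read b → write _, move +1, go to C
C | __[a]aaccb   read a → write b, move -1, go to C
C | _[_]baaccb   read _ → write _, move -1, go to A
A | [_]_baaccb   read _ → write c, move +1, go to A
A | c[_]baaccb   read _ → write c, move +1, go to A
A | cc[b]aaccb   read b → write _, move +1, go to C
C | cc_[a]accb   read a → write b, move -1, go to C
C | cc[_]baccb   read _ → write _, move -1, go to A
A | c[c]_baccb   read c → write _, move +1, go to C
C | c_[_]baccb   read _ → write _, move -1, go to A
A | c[_]_baccb   read _ → write c, move +1, go to A
A | cc[_]baccb   read _ → write c, move +1, go to A
A | ccc[b]accb   read b → write _, move +1, go to C
C | ccc_[a]ccb   read a → write b, move -1, go to C
C | ccc[_]bccb   read _ → write _, move -1, go to A
A | cc[c]_bccb   read c → write _, move +1, go to C
C | cc_[_]bccb   read _ → write _, move -1, go to A
A | cc[_]_bccb   read _ → write c, move +1, go to A
A | ccc[_]bccb   read _ → write c, move +1, go to A
A | cccc[b]ccb   read b → write _, move +1, go to C
C | cccc_[c]cb   read c → write a, move -1, go to H
H | cccc[_]acb
Cell 0 holds c when M halts.

c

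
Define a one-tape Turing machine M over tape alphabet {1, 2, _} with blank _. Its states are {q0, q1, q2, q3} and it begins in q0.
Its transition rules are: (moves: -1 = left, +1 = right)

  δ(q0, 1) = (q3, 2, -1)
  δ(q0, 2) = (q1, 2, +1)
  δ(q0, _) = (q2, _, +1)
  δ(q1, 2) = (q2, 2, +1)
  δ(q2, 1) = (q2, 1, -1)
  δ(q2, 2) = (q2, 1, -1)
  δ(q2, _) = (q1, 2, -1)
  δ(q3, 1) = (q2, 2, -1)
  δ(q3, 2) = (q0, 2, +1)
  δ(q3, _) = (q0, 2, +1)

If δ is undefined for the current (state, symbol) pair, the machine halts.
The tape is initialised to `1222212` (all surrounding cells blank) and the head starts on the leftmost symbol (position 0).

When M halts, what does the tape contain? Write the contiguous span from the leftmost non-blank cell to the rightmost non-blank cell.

211112212

state=q0 head=0 tape=___[1]222212   (q0,1)→(q3,2,-1)
state=q3 head=-1 tape=__[_]2222212   (q3,_)→(q0,2,+1)
state=q0 head=0 tape=__2[2]222212   (q0,2)→(q1,2,+1)
state=q1 head=1 tape=__22[2]22212   (q1,2)→(q2,2,+1)
state=q2 head=2 tape=__222[2]2212   (q2,2)→(q2,1,-1)
state=q2 head=1 tape=__22[2]12212   (q2,2)→(q2,1,-1)
state=q2 head=0 tape=__2[2]112212   (q2,2)→(q2,1,-1)
state=q2 head=-1 tape=__[2]1112212   (q2,2)→(q2,1,-1)
state=q2 head=-2 tape=_[_]11112212   (q2,_)→(q1,2,-1)
state=q1 head=-3 tape=[_]211112212
The non-blank tape span at halt is 211112212.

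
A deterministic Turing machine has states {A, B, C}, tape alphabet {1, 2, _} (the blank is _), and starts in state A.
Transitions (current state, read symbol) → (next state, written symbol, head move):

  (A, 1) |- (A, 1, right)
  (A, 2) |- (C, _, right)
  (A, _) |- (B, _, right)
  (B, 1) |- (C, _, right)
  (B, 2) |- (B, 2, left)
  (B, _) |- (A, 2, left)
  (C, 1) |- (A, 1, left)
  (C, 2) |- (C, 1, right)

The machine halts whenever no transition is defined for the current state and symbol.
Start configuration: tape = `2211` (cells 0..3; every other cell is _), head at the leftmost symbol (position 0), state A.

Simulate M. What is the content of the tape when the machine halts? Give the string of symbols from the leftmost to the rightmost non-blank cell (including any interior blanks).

111_1

A | [2]211___   read 2 → write _, move right, go to C
C | _[2]11___   read 2 → write 1, move right, go to C
C | _1[1]1___   read 1 → write 1, move left, go to A
A | _[1]11___   read 1 → write 1, move right, go to A
A | _1[1]1___   read 1 → write 1, move right, go to A
A | _11[1]___   read 1 → write 1, move right, go to A
A | _111[_]__   read _ → write _, move right, go to B
B | _111_[_]_   read _ → write 2, move left, go to A
A | _111[_]2_   read _ → write _, move right, go to B
B | _111_[2]_   read 2 → write 2, move left, go to B
B | _111[_]2_   read _ → write 2, move left, go to A
A | _11[1]22_   read 1 → write 1, move right, go to A
A | _111[2]2_   read 2 → write _, move right, go to C
C | _111_[2]_   read 2 → write 1, move right, go to C
C | _111_1[_]
The non-blank tape span at halt is 111_1.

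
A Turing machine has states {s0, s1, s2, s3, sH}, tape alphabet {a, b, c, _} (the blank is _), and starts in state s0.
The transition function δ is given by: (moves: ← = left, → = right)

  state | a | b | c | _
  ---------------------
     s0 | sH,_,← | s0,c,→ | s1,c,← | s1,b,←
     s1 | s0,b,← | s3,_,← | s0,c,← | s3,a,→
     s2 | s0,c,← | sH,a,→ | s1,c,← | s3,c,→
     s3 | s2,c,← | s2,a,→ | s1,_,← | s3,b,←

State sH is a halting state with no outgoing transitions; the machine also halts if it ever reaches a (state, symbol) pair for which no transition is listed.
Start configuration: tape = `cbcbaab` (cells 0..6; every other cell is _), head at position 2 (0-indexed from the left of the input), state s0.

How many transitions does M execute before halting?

state=s0 head=2 tape=_____cb[c]baab   (s0,c)→(s1,c,←)
state=s1 head=1 tape=_____c[b]cbaab   (s1,b)→(s3,_,←)
state=s3 head=0 tape=_____[c]_cbaab   (s3,c)→(s1,_,←)
state=s1 head=-1 tape=____[_]__cbaab   (s1,_)→(s3,a,→)
state=s3 head=0 tape=____a[_]_cbaab   (s3,_)→(s3,b,←)
state=s3 head=-1 tape=____[a]b_cbaab   (s3,a)→(s2,c,←)
state=s2 head=-2 tape=___[_]cb_cbaab   (s2,_)→(s3,c,→)
state=s3 head=-1 tape=___c[c]b_cbaab   (s3,c)→(s1,_,←)
state=s1 head=-2 tape=___[c]_b_cbaab   (s1,c)→(s0,c,←)
state=s0 head=-3 tape=__[_]c_b_cbaab   (s0,_)→(s1,b,←)
state=s1 head=-4 tape=_[_]bc_b_cbaab   (s1,_)→(s3,a,→)
state=s3 head=-3 tape=_a[b]c_b_cbaab   (s3,b)→(s2,a,→)
state=s2 head=-2 tape=_aa[c]_b_cbaab   (s2,c)→(s1,c,←)
state=s1 head=-3 tape=_a[a]c_b_cbaab   (s1,a)→(s0,b,←)
state=s0 head=-4 tape=_[a]bc_b_cbaab   (s0,a)→(sH,_,←)
state=sH head=-5 tape=[_]_bc_b_cbaab
M halts after 15 transitions.

15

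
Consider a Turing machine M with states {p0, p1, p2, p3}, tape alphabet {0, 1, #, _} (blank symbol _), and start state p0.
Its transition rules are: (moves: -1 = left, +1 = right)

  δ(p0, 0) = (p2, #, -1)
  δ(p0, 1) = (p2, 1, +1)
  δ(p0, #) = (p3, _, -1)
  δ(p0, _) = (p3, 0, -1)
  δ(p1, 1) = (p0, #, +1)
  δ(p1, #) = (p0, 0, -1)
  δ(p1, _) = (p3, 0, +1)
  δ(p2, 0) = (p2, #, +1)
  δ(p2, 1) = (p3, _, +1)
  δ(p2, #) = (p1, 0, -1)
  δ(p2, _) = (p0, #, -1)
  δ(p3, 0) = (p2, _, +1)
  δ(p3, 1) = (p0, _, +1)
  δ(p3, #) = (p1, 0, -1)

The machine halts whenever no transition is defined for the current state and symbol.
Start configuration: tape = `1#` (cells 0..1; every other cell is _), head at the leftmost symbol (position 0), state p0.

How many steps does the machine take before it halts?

p0 | __[1]#__   read 1 → write 1, move +1, go to p2
p2 | __1[#]__   read # → write 0, move -1, go to p1
p1 | __[1]0__   read 1 → write #, move +1, go to p0
p0 | __#[0]__   read 0 → write #, move -1, go to p2
p2 | __[#]#__   read # → write 0, move -1, go to p1
p1 | _[_]0#__   read _ → write 0, move +1, go to p3
p3 | _0[0]#__   read 0 → write _, move +1, go to p2
p2 | _0_[#]__   read # → write 0, move -1, go to p1
p1 | _0[_]0__   read _ → write 0, move +1, go to p3
p3 | _00[0]__   read 0 → write _, move +1, go to p2
p2 | _00_[_]_   read _ → write #, move -1, go to p0
p0 | _00[_]#_   read _ → write 0, move -1, go to p3
p3 | _0[0]0#_   read 0 → write _, move +1, go to p2
p2 | _0_[0]#_   read 0 → write #, move +1, go to p2
p2 | _0_#[#]_   read # → write 0, move -1, go to p1
p1 | _0_[#]0_   read # → write 0, move -1, go to p0
p0 | _0[_]00_   read _ → write 0, move -1, go to p3
p3 | _[0]000_   read 0 → write _, move +1, go to p2
p2 | __[0]00_   read 0 → write #, move +1, go to p2
p2 | __#[0]0_   read 0 → write #, move +1, go to p2
p2 | __##[0]_   read 0 → write #, move +1, go to p2
p2 | __###[_]   read _ → write #, move -1, go to p0
p0 | __##[#]#   read # → write _, move -1, go to p3
p3 | __#[#]_#   read # → write 0, move -1, go to p1
p1 | __[#]0_#   read # → write 0, move -1, go to p0
p0 | _[_]00_#   read _ → write 0, move -1, go to p3
p3 | [_]000_#
M halts after 26 transitions.

26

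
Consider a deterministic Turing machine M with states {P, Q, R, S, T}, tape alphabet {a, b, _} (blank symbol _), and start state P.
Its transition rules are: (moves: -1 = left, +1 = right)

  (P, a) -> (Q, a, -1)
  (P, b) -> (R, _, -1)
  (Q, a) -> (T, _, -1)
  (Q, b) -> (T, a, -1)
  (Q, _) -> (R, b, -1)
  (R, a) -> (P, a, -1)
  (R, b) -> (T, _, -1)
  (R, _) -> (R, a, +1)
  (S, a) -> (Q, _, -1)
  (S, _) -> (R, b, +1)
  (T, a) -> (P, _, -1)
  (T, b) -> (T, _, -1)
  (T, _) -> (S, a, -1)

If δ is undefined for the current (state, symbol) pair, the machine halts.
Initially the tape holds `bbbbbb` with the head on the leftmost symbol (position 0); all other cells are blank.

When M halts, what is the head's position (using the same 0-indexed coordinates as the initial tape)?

-4

P | ____[b]bbbbb   read b → write _, move -1, go to R
R | ___[_]_bbbbb   read _ → write a, move +1, go to R
R | ___a[_]bbbbb   read _ → write a, move +1, go to R
R | ___aa[b]bbbb   read b → write _, move -1, go to T
T | ___a[a]_bbbb   read a → write _, move -1, go to P
P | ___[a]__bbbb   read a → write a, move -1, go to Q
Q | __[_]a__bbbb   read _ → write b, move -1, go to R
R | _[_]ba__bbbb   read _ → write a, move +1, go to R
R | _a[b]a__bbbb   read b → write _, move -1, go to T
T | _[a]_a__bbbb   read a → write _, move -1, go to P
P | [_]__a__bbbb
At halt the head is at cell -4.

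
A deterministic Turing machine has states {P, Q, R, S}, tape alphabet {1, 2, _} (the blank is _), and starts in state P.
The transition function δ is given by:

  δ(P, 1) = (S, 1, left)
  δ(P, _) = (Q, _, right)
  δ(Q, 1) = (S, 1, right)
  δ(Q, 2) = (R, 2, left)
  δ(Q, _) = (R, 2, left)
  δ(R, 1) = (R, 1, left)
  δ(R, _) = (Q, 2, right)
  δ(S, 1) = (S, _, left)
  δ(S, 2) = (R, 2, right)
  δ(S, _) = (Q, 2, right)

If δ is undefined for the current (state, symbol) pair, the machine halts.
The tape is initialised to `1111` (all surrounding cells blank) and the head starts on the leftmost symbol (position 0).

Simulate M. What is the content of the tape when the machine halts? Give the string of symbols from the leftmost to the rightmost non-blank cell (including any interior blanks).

22211

state=P head=0 tape=_[1]111   (P,1)→(S,1,left)
state=S head=-1 tape=[_]1111   (S,_)→(Q,2,right)
state=Q head=0 tape=2[1]111   (Q,1)→(S,1,right)
state=S head=1 tape=21[1]11   (S,1)→(S,_,left)
state=S head=0 tape=2[1]_11   (S,1)→(S,_,left)
state=S head=-1 tape=[2]__11   (S,2)→(R,2,right)
state=R head=0 tape=2[_]_11   (R,_)→(Q,2,right)
state=Q head=1 tape=22[_]11   (Q,_)→(R,2,left)
state=R head=0 tape=2[2]211
The non-blank tape span at halt is 22211.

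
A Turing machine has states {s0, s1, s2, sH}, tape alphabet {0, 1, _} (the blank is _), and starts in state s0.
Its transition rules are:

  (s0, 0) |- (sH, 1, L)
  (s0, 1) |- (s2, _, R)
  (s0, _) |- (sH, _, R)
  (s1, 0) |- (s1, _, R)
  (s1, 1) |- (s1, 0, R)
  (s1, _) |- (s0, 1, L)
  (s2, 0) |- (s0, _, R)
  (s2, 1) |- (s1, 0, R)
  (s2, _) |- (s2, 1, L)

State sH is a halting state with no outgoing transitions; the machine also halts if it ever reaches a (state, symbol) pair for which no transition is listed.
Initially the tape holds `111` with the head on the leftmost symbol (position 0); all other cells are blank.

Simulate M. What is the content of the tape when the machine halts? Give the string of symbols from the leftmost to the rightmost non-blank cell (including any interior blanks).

011

state=s0 head=0 tape=[1]11_   (s0,1)→(s2,_,R)
state=s2 head=1 tape=_[1]1_   (s2,1)→(s1,0,R)
state=s1 head=2 tape=_0[1]_   (s1,1)→(s1,0,R)
state=s1 head=3 tape=_00[_]   (s1,_)→(s0,1,L)
state=s0 head=2 tape=_0[0]1   (s0,0)→(sH,1,L)
state=sH head=1 tape=_[0]11
The non-blank tape span at halt is 011.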